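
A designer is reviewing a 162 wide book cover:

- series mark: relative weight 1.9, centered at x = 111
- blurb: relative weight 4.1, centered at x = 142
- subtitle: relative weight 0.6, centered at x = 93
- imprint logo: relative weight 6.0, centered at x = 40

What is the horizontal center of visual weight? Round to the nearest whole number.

Weights sum to 1.9 + 4.1 + 0.6 + 6.0 = 12.6.
x-moment: 1.9·111 + 4.1·142 + 0.6·93 + 6.0·40 = 1088.9; centroid 1088.9/12.6 ≈ 86.42.

x ≈ 86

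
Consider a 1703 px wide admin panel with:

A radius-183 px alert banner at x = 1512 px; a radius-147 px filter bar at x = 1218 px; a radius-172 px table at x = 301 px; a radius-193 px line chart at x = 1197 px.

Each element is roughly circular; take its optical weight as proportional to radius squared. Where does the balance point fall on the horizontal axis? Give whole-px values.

x ≈ 1070

r² weights: alert banner 183² = 33489, filter bar 147² = 21609, table 172² = 29584, line chart 193² = 37249. Total = 121931.
Σw·x = 33489·1512 + 21609·1218 + 29584·301 + 37249·1197 = 130446967, so x̄ = 130446967/121931 ≈ 1069.84.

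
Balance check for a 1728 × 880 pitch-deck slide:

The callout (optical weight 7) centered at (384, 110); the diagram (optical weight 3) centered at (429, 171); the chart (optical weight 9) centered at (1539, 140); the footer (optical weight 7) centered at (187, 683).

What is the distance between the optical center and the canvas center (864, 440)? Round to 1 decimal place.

≈ 203.6

Total weight = 7 + 3 + 9 + 7 = 26.
x-moment: 7·384 + 3·429 + 9·1539 + 7·187 = 19135; centroid 19135/26 ≈ 735.96.
y-moment: 7·110 + 3·171 + 9·140 + 7·683 = 7324; centroid 7324/26 ≈ 281.69.
Offset from (864, 440): Δx ≈ -128.04, Δy ≈ -158.31; distance = √(Δx² + Δy²) ≈ 203.61.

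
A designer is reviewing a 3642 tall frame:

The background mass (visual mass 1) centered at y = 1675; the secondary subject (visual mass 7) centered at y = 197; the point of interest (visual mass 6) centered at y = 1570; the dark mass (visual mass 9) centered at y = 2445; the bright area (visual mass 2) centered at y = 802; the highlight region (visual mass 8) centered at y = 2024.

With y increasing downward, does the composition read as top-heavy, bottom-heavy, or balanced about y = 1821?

top-heavy

Σw = 1 + 7 + 6 + 9 + 2 + 8 = 33.
Σw·y = 52275; ȳ = 52275/33 ≈ 1584.09.
1584.1 vs midline 1821 → top-heavy.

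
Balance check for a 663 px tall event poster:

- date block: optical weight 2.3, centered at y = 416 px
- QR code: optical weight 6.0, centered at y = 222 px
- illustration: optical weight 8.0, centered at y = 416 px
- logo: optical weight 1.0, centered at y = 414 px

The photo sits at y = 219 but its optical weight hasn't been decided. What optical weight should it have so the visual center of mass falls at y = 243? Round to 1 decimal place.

w ≈ 76.1

Fixed elements: Σw = 2.3 + 6.0 + 8.0 + 1.0 = 17.3, Σw·y = 2.3·416 + 6.0·222 + 8.0·416 + 1.0·414 = 6030.8.
For the centroid to hit 243: (6030.8 + w·219) / (17.3 + w) = 243.
Solving: w = (243·17.3 − 6030.8) / (219 − 243) = -1826.9 / -24 ≈ 76.12.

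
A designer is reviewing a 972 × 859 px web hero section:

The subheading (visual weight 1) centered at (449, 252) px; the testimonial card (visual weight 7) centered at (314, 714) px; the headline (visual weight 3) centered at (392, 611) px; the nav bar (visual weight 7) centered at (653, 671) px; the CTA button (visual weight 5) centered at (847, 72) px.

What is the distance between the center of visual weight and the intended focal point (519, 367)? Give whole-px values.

Σw = 1 + 7 + 3 + 7 + 5 = 23.
Σw·x = 1·449 + 7·314 + 3·392 + 7·653 + 5·847 = 12629, so x̄ = 12629/23 ≈ 549.09.
Σw·y = 1·252 + 7·714 + 3·611 + 7·671 + 5·72 = 12140, so ȳ = 12140/23 ≈ 527.83.
Relative to (519, 367): Δ = (30.09, 160.83); |Δ| = √(30.09² + 160.83²) ≈ 163.62.

≈ 164 px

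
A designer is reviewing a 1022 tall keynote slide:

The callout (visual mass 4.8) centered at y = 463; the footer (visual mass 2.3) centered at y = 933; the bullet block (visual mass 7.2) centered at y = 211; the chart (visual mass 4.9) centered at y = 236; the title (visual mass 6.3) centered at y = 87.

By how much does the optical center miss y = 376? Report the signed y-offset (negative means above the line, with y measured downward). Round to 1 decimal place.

Weights sum to 4.8 + 2.3 + 7.2 + 4.9 + 6.3 = 25.5.
Σw·y = 4.8·463 + 2.3·933 + 7.2·211 + 4.9·236 + 6.3·87 = 7592.0, so ȳ = 7592.0/25.5 ≈ 297.73.
Against y = 376, that's 297.73 − 376 = -78.27.

≈ -78.3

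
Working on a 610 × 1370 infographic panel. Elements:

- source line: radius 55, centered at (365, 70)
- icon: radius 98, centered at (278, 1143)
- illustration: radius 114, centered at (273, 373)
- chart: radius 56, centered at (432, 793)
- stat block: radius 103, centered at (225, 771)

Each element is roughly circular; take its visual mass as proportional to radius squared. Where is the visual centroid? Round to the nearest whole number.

(281, 678)

r² weights: source line 55² = 3025, icon 98² = 9604, illustration 114² = 12996, chart 56² = 3136, stat block 103² = 10609. Total = 39370.
x-moment: 3025·365 + 9604·278 + 12996·273 + 3136·432 + 10609·225 = 11063722; centroid 11063722/39370 ≈ 281.02.
y-moment: 3025·70 + 9604·1143 + 12996·373 + 3136·793 + 10609·771 = 26703017; centroid 26703017/39370 ≈ 678.26.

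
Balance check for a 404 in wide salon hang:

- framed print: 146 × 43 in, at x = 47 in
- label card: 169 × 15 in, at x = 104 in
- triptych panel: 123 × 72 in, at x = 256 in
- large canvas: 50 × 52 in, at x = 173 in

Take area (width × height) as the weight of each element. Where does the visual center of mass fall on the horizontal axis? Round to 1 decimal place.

Areas: framed print 146·43 = 6278, label card 169·15 = 2535, triptych panel 123·72 = 8856, large canvas 50·52 = 2600. Total weight = 20269.
x-moment: 6278·47 + 2535·104 + 8856·256 + 2600·173 = 3275642; centroid 3275642/20269 ≈ 161.61.

x ≈ 161.6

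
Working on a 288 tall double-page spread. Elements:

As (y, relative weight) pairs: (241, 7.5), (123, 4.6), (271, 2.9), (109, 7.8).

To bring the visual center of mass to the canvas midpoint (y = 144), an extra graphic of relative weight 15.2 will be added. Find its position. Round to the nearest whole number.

New total weight: (7.5 + 4.6 + 2.9 + 7.8) + 15.2 = 38.0.
Along y: (4009.4 + 15.2·y) / 38.0 = 144 (existing moment 7.5·241 + 4.6·123 + 2.9·271 + 7.8·109 = 4009.4) ⇒ y = (5472.0 − 4009.4) / 15.2 ≈ 96.22.

y ≈ 96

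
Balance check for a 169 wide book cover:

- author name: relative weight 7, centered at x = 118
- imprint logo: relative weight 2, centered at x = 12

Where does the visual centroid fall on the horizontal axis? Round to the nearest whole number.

x ≈ 94

Weights sum to 7 + 2 = 9.
Σw·x = 7·118 + 2·12 = 850, so x̄ = 850/9 ≈ 94.44.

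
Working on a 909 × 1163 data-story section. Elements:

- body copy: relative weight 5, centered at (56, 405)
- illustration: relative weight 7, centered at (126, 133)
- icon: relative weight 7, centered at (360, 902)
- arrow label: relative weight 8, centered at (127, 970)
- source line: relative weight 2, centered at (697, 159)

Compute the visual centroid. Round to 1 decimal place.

(210.1, 598.2)

Total weight = 5 + 7 + 7 + 8 + 2 = 29.
Σw·x = 5·56 + 7·126 + 7·360 + 8·127 + 2·697 = 6092, so x̄ = 6092/29 ≈ 210.07.
Σw·y = 5·405 + 7·133 + 7·902 + 8·970 + 2·159 = 17348, so ȳ = 17348/29 ≈ 598.21.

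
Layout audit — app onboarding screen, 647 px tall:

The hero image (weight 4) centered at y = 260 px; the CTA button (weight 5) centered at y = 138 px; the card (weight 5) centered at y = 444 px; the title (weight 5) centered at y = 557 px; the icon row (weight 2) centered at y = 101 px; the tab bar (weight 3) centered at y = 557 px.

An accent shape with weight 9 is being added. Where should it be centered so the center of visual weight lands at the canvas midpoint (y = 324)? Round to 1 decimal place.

New total weight: (4 + 5 + 5 + 5 + 2 + 3) + 9 = 33.
Along y: (8608 + 9·y) / 33 = 324 (existing moment 4·260 + 5·138 + 5·444 + 5·557 + 2·101 + 3·557 = 8608) ⇒ y = (10692 − 8608) / 9 ≈ 231.56.

y ≈ 231.6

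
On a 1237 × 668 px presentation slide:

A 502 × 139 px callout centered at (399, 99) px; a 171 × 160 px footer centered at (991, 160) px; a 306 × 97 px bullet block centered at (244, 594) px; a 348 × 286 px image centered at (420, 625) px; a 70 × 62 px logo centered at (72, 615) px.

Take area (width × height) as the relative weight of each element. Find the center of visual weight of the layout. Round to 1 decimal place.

(452.2, 406.6)

Areas: callout 502·139 = 69778, footer 171·160 = 27360, bullet block 306·97 = 29682, image 348·286 = 99528, logo 70·62 = 4340. Total weight = 230688.
Σw·x = 69778·399 + 27360·991 + 29682·244 + 99528·420 + 4340·72 = 104311830, so x̄ = 104311830/230688 ≈ 452.18.
Σw·y = 69778·99 + 27360·160 + 29682·594 + 99528·625 + 4340·615 = 93790830, so ȳ = 93790830/230688 ≈ 406.57.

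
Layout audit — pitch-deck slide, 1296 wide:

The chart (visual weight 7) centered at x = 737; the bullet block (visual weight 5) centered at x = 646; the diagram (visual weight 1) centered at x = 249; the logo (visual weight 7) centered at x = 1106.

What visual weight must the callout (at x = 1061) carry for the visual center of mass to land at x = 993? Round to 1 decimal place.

Fixed elements: Σw = 7 + 5 + 1 + 7 = 20, Σw·x = 7·737 + 5·646 + 1·249 + 7·1106 = 16380.
For the centroid to hit 993: (16380 + w·1061) / (20 + w) = 993.
Rearranging, w·(1061 − 993) = 993·20 − 16380 = 3480, so w ≈ 3480/68 = 51.18.

w ≈ 51.2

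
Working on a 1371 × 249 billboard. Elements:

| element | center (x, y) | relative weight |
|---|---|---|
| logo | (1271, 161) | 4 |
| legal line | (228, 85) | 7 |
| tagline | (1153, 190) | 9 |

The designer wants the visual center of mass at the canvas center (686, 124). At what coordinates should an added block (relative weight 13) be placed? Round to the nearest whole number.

New total weight: (4 + 7 + 9) + 13 = 33.
x: need Σw·x = 33·686 = 22638. Existing = 4·1271 + 7·228 + 9·1153 = 17057. Remainder 5581 / 13 ≈ 429.31.
y: need Σw·y = 33·124 = 4092. Existing = 4·161 + 7·85 + 9·190 = 2949. Remainder 1143 / 13 ≈ 87.92.

(429, 88)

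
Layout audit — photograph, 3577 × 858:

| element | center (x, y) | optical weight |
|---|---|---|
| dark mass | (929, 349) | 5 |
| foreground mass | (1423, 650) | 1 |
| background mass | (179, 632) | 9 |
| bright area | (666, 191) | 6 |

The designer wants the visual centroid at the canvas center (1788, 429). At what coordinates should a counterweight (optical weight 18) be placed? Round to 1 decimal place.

New total weight: (5 + 1 + 9 + 6) + 18 = 39.
x: target moment 39×1788 = 69732; current 5·929 + 1·1423 + 9·179 + 6·666 = 11675; the counterweight supplies 58057, so x = 58057/18 ≈ 3225.39.
y: target moment 39×429 = 16731; current 5·349 + 1·650 + 9·632 + 6·191 = 9229; the counterweight supplies 7502, so y = 7502/18 ≈ 416.78.

(3225.4, 416.8)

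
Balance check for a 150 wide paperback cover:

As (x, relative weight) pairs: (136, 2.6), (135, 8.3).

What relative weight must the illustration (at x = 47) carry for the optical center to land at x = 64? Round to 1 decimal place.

Known weights sum to 2.6 + 8.3 = 10.9; their moment is 2.6·136 + 8.3·135 = 1474.1.
Balance at x = 64 requires (1474.1 + w·47) / (10.9 + w) = 64.
Rearranging, w·(47 − 64) = 64·10.9 − 1474.1 = -776.5, so w ≈ -776.5/-17 = 45.68.

w ≈ 45.7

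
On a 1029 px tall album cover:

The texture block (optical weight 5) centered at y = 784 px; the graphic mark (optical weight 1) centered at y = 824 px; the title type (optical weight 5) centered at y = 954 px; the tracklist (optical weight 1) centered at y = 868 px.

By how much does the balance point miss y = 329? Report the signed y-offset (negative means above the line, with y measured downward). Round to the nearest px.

Weights sum to 5 + 1 + 5 + 1 = 12.
Σw·y = 5·784 + 1·824 + 5·954 + 1·868 = 10382, so ȳ = 10382/12 ≈ 865.17.
Difference: 865.17 − 329 ≈ 536.17.

≈ 536 px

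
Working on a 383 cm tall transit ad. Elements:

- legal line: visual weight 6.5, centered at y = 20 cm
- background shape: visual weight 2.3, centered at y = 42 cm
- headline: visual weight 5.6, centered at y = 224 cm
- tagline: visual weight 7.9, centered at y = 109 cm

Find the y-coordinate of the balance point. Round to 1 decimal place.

Weights sum to 6.5 + 2.3 + 5.6 + 7.9 = 22.3.
y-moment: 6.5·20 + 2.3·42 + 5.6·224 + 7.9·109 = 2342.1; centroid 2342.1/22.3 ≈ 105.03.

y ≈ 105.0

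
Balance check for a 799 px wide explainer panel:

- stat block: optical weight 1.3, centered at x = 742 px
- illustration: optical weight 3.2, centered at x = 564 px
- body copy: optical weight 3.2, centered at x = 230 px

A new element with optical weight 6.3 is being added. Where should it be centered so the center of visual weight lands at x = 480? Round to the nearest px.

x ≈ 510

With the new element, Σw becomes 1.3 + 3.2 + 3.2 + 6.3 = 14.0.
Along x: (3505.4 + 6.3·x) / 14.0 = 480 (existing moment 1.3·742 + 3.2·564 + 3.2·230 = 3505.4) ⇒ x = (6720.0 − 3505.4) / 6.3 ≈ 510.25.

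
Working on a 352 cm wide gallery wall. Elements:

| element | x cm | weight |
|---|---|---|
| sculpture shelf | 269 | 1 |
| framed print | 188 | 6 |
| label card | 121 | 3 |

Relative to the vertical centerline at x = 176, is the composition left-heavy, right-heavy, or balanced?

balanced

Weights sum to 1 + 6 + 3 = 10.
x-moment: 1·269 + 6·188 + 3·121 = 1760; centroid 1760/10 ≈ 176.00.
176.00 = 176 exactly: balanced.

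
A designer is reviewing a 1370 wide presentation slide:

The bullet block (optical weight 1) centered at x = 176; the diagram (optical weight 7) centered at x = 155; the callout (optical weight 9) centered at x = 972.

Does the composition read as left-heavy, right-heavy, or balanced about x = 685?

left-heavy

Weights sum to 1 + 7 + 9 = 17.
Σw·x = 1·176 + 7·155 + 9·972 = 10009, so x̄ = 10009/17 ≈ 588.76.
588.8 vs midline 685 → left-heavy.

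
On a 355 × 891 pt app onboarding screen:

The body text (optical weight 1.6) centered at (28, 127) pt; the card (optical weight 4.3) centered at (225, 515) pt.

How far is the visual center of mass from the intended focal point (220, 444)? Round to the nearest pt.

≈ 59 pt

Weights sum to 1.6 + 4.3 = 5.9.
x-moment: 1.6·28 + 4.3·225 = 1012.3; centroid 1012.3/5.9 ≈ 171.58.
y-moment: 1.6·127 + 4.3·515 = 2417.7; centroid 2417.7/5.9 ≈ 409.78.
From (220, 444): dx = -48.42, dy = -34.22, so the distance is √(dx²+dy²) ≈ 59.29.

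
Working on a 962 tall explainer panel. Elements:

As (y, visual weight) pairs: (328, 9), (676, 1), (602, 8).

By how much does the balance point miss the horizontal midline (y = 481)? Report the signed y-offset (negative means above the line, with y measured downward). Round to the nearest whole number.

Σw = 9 + 1 + 8 = 18.
y: (9·328 + 1·676 + 8·602) / 18 = 8444 / 18 ≈ 469.11
Against y = 481, that's 469.11 − 481 = -11.89.

≈ -12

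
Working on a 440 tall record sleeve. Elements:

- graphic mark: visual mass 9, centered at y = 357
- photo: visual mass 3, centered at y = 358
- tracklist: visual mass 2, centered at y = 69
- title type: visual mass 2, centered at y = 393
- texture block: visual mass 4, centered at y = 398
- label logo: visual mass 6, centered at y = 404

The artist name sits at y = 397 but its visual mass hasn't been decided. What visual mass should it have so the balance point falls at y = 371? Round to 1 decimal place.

w ≈ 16.1

Existing Σw = 26 (9 + 3 + 2 + 2 + 4 + 6); existing moment 9·357 + 3·358 + 2·69 + 2·393 + 4·398 + 6·404 = 9227.
Balance at y = 371 requires (9227 + w·397) / (26 + w) = 371.
Rearranging, w·(397 − 371) = 371·26 − 9227 = 419, so w ≈ 419/26 = 16.12.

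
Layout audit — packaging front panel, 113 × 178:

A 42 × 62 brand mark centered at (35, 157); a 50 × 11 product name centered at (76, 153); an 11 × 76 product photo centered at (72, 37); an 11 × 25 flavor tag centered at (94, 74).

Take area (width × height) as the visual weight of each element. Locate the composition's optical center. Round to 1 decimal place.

Areas → weights: brand mark 42·62 = 2604, product name 50·11 = 550, product photo 11·76 = 836, flavor tag 11·25 = 275; Σw = 4265.
Σw·x = 2604·35 + 550·76 + 836·72 + 275·94 = 218982, so x̄ = 218982/4265 ≈ 51.34.
Σw·y = 2604·157 + 550·153 + 836·37 + 275·74 = 544260, so ȳ = 544260/4265 ≈ 127.61.

(51.3, 127.6)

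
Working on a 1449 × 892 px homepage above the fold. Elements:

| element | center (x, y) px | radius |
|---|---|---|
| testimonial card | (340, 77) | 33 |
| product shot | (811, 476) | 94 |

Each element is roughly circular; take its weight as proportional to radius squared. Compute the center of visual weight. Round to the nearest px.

r² weights: testimonial card 33² = 1089, product shot 94² = 8836. Total = 9925.
x-moment: 1089·340 + 8836·811 = 7536256; centroid 7536256/9925 ≈ 759.32.
y-moment: 1089·77 + 8836·476 = 4289789; centroid 4289789/9925 ≈ 432.22.

(759, 432)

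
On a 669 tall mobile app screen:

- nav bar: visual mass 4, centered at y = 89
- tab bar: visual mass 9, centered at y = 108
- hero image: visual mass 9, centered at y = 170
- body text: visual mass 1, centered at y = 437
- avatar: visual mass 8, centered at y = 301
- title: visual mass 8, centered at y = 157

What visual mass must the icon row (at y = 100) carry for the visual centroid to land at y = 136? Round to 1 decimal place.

w ≈ 46.0

Fixed elements: Σw = 4 + 9 + 9 + 1 + 8 + 8 = 39, Σw·y = 4·89 + 9·108 + 9·170 + 1·437 + 8·301 + 8·157 = 6959.
Balance at y = 136 requires (6959 + w·100) / (39 + w) = 136.
Solving: w = (136·39 − 6959) / (100 − 136) = -1655 / -36 ≈ 45.97.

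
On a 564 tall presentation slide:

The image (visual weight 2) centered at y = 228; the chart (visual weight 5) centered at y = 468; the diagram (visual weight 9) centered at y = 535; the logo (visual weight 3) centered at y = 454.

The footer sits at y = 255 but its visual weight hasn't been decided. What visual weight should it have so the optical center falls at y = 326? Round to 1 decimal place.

Existing Σw = 19 (2 + 5 + 9 + 3); existing moment 2·228 + 5·468 + 9·535 + 3·454 = 8973.
Balance at y = 326 requires (8973 + w·255) / (19 + w) = 326.
Rearranging, w·(255 − 326) = 326·19 − 8973 = -2779, so w ≈ -2779/-71 = 39.14.

w ≈ 39.1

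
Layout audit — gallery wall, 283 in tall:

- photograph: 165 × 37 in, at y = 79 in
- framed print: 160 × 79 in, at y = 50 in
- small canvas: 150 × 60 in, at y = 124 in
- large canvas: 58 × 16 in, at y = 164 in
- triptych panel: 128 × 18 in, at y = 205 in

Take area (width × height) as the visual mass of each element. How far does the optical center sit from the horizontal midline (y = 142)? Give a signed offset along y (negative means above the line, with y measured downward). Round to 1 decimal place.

≈ -49.8 in

Areas → weights: photograph 165·37 = 6105, framed print 160·79 = 12640, small canvas 150·60 = 9000, large canvas 58·16 = 928, triptych panel 128·18 = 2304; Σw = 30977.
Σw·y = 6105·79 + 12640·50 + 9000·124 + 928·164 + 2304·205 = 2854807, so ȳ = 2854807/30977 ≈ 92.16.
Offset from y = 142: 92.16 − 142 ≈ -49.84.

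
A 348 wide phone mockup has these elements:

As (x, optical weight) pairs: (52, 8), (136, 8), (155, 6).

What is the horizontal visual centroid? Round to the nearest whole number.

Weights sum to 8 + 8 + 6 = 22.
Σw·x = 8·52 + 8·136 + 6·155 = 2434, so x̄ = 2434/22 ≈ 110.64.

x ≈ 111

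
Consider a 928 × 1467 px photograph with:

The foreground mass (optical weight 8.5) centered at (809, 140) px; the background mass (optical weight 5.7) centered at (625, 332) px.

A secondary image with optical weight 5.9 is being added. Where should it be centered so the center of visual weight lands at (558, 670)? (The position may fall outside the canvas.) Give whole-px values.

New total weight: (8.5 + 5.7) + 5.9 = 20.1.
x: need Σw·x = 20.1·558 = 11215.8. Existing = 8.5·809 + 5.7·625 = 10439.0. Remainder 776.8 / 5.9 ≈ 131.66.
y: need Σw·y = 20.1·670 = 13467.0. Existing = 8.5·140 + 5.7·332 = 3082.4. Remainder 10384.6 / 5.9 ≈ 1760.10.

(132, 1760)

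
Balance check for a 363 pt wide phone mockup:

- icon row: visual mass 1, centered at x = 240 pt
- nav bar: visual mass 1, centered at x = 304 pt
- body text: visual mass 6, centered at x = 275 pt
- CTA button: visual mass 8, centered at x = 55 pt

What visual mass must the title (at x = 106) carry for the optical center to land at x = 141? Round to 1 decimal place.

Known weights sum to 1 + 1 + 6 + 8 = 16; their moment is 1·240 + 1·304 + 6·275 + 8·55 = 2634.
For the centroid to hit 141: (2634 + w·106) / (16 + w) = 141.
Rearranging, w·(106 − 141) = 141·16 − 2634 = -378, so w ≈ -378/-35 = 10.80.

w ≈ 10.8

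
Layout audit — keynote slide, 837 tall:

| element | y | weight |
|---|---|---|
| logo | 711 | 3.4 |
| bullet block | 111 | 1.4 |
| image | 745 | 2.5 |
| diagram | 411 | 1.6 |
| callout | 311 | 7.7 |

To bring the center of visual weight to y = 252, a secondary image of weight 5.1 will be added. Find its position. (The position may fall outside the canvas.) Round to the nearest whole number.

New total weight: (3.4 + 1.4 + 2.5 + 1.6 + 7.7) + 5.1 = 21.7.
Along y: (7487.6 + 5.1·y) / 21.7 = 252 (existing moment 3.4·711 + 1.4·111 + 2.5·745 + 1.6·411 + 7.7·311 = 7487.6) ⇒ y = (5468.4 − 7487.6) / 5.1 ≈ -395.92.

y ≈ -396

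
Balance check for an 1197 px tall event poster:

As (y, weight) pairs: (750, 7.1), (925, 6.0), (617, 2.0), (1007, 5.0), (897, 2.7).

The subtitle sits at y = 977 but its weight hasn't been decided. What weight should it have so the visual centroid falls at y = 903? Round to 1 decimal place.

Fixed elements: Σw = 7.1 + 6.0 + 2.0 + 5.0 + 2.7 = 22.8, Σw·y = 7.1·750 + 6.0·925 + 2.0·617 + 5.0·1007 + 2.7·897 = 19565.9.
For the centroid to hit 903: (19565.9 + w·977) / (22.8 + w) = 903.
So w = (903·22.8 − 19565.9)/(977 − 903) = 1022.5/74 ≈ 13.82.

w ≈ 13.8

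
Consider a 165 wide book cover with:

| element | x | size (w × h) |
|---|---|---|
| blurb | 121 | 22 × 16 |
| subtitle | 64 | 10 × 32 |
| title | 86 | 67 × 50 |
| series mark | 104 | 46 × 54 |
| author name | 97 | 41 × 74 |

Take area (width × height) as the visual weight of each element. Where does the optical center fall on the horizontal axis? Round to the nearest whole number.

x ≈ 95

Areas → weights: blurb 22·16 = 352, subtitle 10·32 = 320, title 67·50 = 3350, series mark 46·54 = 2484, author name 41·74 = 3034; Σw = 9540.
x: (352·121 + 320·64 + 3350·86 + 2484·104 + 3034·97) / 9540 = 903806 / 9540 ≈ 94.74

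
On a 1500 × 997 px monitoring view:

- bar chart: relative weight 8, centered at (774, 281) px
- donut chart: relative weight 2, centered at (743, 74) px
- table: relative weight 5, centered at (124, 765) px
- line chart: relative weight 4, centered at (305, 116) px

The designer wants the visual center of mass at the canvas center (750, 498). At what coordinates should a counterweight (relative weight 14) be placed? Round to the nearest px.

(1088, 696)

With the counterweight, Σw becomes 8 + 2 + 5 + 4 + 14 = 33.
x: need Σw·x = 33·750 = 24750. Existing = 8·774 + 2·743 + 5·124 + 4·305 = 9518. Remainder 15232 / 14 ≈ 1088.00.
y: need Σw·y = 33·498 = 16434. Existing = 8·281 + 2·74 + 5·765 + 4·116 = 6685. Remainder 9749 / 14 ≈ 696.36.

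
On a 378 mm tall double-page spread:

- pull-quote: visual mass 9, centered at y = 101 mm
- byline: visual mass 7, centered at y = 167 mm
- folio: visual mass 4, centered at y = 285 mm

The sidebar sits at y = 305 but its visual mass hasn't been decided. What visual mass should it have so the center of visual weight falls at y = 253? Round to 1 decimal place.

w ≈ 35.4

Fixed elements: Σw = 9 + 7 + 4 = 20, Σw·y = 9·101 + 7·167 + 4·285 = 3218.
For the centroid to hit 253: (3218 + w·305) / (20 + w) = 253.
Rearranging, w·(305 − 253) = 253·20 − 3218 = 1842, so w ≈ 1842/52 = 35.42.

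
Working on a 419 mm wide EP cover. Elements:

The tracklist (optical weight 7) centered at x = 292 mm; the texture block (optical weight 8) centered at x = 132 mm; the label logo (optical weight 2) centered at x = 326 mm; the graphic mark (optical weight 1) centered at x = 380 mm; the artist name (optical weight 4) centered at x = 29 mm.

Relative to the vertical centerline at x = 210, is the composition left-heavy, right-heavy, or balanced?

left-heavy

Σw = 7 + 8 + 2 + 1 + 4 = 22.
x-moment: 7·292 + 8·132 + 2·326 + 1·380 + 4·29 = 4248; centroid 4248/22 ≈ 193.09.
193.1 lies left of the midline 210, so the layout is left-heavy.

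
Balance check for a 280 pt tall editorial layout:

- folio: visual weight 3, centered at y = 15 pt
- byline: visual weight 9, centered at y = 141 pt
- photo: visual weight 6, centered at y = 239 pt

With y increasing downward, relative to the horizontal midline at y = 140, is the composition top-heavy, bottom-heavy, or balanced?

Total weight = 3 + 9 + 6 = 18.
y-moment: 3·15 + 9·141 + 6·239 = 2748; centroid 2748/18 ≈ 152.67.
Since 152.7 is below (larger y than) 140, the composition reads bottom-heavy.

bottom-heavy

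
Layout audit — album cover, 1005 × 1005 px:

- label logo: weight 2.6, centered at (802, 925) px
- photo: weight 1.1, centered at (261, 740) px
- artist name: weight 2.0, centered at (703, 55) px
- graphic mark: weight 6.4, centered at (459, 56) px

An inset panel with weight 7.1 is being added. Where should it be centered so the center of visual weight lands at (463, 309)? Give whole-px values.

New total weight: (2.6 + 1.1 + 2.0 + 6.4) + 7.1 = 19.2.
x: target moment 19.2×463 = 8889.6; current 2.6·802 + 1.1·261 + 2.0·703 + 6.4·459 = 6715.9; the inset panel supplies 2173.7, so x = 2173.7/7.1 ≈ 306.15.
y: target moment 19.2×309 = 5932.8; current 2.6·925 + 1.1·740 + 2.0·55 + 6.4·56 = 3687.4; the inset panel supplies 2245.4, so y = 2245.4/7.1 ≈ 316.25.

(306, 316)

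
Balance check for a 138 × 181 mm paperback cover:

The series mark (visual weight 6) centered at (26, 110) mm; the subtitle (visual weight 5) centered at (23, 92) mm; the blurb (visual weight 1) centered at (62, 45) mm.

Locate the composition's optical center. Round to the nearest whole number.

Weights sum to 6 + 5 + 1 = 12.
x: (6·26 + 5·23 + 1·62) / 12 = 333 / 12 ≈ 27.75
y: (6·110 + 5·92 + 1·45) / 12 = 1165 / 12 ≈ 97.08

(28, 97)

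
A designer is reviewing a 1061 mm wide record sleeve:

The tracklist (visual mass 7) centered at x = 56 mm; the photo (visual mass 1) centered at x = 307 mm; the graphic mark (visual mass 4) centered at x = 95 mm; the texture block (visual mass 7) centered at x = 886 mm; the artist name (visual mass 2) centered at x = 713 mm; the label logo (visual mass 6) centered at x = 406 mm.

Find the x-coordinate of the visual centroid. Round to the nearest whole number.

Total weight = 7 + 1 + 4 + 7 + 2 + 6 = 27.
x-moment: 7·56 + 1·307 + 4·95 + 7·886 + 2·713 + 6·406 = 11143; centroid 11143/27 ≈ 412.70.

x ≈ 413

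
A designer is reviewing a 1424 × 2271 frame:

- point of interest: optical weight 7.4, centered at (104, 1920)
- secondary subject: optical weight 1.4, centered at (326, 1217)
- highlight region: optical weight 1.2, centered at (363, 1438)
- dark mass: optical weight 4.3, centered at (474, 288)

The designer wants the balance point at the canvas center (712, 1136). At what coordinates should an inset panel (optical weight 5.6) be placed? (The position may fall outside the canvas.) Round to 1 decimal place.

(1869.5, 666.2)

After adding the inset panel, total weight = 7.4 + 1.4 + 1.2 + 4.3 + 5.6 = 19.9.
x: need Σw·x = 19.9·712 = 14168.8. Existing = 7.4·104 + 1.4·326 + 1.2·363 + 4.3·474 = 3699.8. Remainder 10469.0 / 5.6 ≈ 1869.46.
y: need Σw·y = 19.9·1136 = 22606.4. Existing = 7.4·1920 + 1.4·1217 + 1.2·1438 + 4.3·288 = 18875.8. Remainder 3730.6 / 5.6 ≈ 666.18.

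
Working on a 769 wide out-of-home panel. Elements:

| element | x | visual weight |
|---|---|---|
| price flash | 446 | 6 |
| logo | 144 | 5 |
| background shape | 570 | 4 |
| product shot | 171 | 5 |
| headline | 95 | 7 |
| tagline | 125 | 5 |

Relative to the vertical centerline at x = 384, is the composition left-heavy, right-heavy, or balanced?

left-heavy

Σw = 6 + 5 + 4 + 5 + 7 + 5 = 32.
x: (6·446 + 5·144 + 4·570 + 5·171 + 7·95 + 5·125) / 32 = 7821 / 32 ≈ 244.41
Since 244.4 is left of 384, the composition reads left-heavy.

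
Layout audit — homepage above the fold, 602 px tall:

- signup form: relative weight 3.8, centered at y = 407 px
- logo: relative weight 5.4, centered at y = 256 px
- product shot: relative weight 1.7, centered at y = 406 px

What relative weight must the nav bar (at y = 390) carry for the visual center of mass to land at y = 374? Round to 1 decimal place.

Known weights sum to 3.8 + 5.4 + 1.7 = 10.9; their moment is 3.8·407 + 5.4·256 + 1.7·406 = 3619.2.
For the centroid to hit 374: (3619.2 + w·390) / (10.9 + w) = 374.
Solving: w = (374·10.9 − 3619.2) / (390 − 374) = 457.4 / 16 ≈ 28.59.

w ≈ 28.6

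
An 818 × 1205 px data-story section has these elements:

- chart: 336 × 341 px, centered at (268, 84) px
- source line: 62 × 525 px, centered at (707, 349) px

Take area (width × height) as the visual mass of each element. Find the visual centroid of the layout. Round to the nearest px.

Taking area as weight: chart 336·341 = 114576, source line 62·525 = 32550. Sum 147126.
x-moment: 114576·268 + 32550·707 = 53719218; centroid 53719218/147126 ≈ 365.12.
y-moment: 114576·84 + 32550·349 = 20984334; centroid 20984334/147126 ≈ 142.63.

(365, 143)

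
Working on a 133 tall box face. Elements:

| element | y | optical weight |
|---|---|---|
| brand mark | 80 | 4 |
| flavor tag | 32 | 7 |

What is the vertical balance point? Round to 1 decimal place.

y ≈ 49.5

Total weight = 4 + 7 = 11.
Σw·y = 4·80 + 7·32 = 544, so ȳ = 544/11 ≈ 49.45.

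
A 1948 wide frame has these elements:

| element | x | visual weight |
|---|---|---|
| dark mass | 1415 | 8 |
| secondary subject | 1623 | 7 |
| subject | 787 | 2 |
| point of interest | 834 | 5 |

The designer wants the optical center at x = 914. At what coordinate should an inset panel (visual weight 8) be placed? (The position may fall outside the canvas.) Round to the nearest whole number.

x ≈ -126

With the inset panel, Σw becomes 8 + 7 + 2 + 5 + 8 = 30.
x: target moment 30×914 = 27420; current 8·1415 + 7·1623 + 2·787 + 5·834 = 28425; the inset panel supplies -1005, so x = -1005/8 ≈ -125.62.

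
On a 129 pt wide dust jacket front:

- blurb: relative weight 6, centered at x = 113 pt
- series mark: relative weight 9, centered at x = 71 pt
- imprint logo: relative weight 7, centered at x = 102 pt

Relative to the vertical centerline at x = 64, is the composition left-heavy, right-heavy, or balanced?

Σw = 6 + 9 + 7 = 22.
Σw·x = 6·113 + 9·71 + 7·102 = 2031, so x̄ = 2031/22 ≈ 92.32.
92.3 vs midline 64 → right-heavy.

right-heavy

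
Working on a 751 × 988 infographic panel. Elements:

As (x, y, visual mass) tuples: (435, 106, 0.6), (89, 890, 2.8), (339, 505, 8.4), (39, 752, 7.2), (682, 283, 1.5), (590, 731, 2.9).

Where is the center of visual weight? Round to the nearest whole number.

(272, 631)

Σw = 0.6 + 2.8 + 8.4 + 7.2 + 1.5 + 2.9 = 23.4.
x-moment: 0.6·435 + 2.8·89 + 8.4·339 + 7.2·39 + 1.5·682 + 2.9·590 = 6372.6; centroid 6372.6/23.4 ≈ 272.33.
y-moment: 0.6·106 + 2.8·890 + 8.4·505 + 7.2·752 + 1.5·283 + 2.9·731 = 14756.4; centroid 14756.4/23.4 ≈ 630.62.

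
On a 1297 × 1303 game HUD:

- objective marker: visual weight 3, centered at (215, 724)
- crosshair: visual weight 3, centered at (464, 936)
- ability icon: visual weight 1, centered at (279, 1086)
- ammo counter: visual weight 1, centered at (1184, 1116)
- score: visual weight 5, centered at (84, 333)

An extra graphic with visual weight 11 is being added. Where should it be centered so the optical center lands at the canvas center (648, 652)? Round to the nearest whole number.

(1057, 618)

New total weight: (3 + 3 + 1 + 1 + 5) + 11 = 24.
x: need Σw·x = 24·648 = 15552. Existing = 3·215 + 3·464 + 1·279 + 1·1184 + 5·84 = 3920. Remainder 11632 / 11 ≈ 1057.45.
y: need Σw·y = 24·652 = 15648. Existing = 3·724 + 3·936 + 1·1086 + 1·1116 + 5·333 = 8847. Remainder 6801 / 11 ≈ 618.27.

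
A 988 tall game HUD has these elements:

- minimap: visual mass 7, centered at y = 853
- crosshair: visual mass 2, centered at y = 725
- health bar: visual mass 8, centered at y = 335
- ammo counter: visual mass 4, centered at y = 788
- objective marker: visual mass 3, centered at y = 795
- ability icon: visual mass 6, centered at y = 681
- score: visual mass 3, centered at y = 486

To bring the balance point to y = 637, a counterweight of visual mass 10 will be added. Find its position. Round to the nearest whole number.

With the counterweight, Σw becomes 7 + 2 + 8 + 4 + 3 + 6 + 3 + 10 = 43.
Along y: (21182 + 10·y) / 43 = 637 (existing moment 7·853 + 2·725 + 8·335 + 4·788 + 3·795 + 6·681 + 3·486 = 21182) ⇒ y = (27391 − 21182) / 10 ≈ 620.90.

y ≈ 621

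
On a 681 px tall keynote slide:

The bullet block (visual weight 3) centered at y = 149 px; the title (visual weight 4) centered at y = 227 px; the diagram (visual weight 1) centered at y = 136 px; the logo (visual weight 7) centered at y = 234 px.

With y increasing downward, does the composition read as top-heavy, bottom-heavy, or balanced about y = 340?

top-heavy

Total weight = 3 + 4 + 1 + 7 = 15.
y-moment: 3·149 + 4·227 + 1·136 + 7·234 = 3129; centroid 3129/15 ≈ 208.60.
Since 208.6 is above (smaller y than) 340, the composition reads top-heavy.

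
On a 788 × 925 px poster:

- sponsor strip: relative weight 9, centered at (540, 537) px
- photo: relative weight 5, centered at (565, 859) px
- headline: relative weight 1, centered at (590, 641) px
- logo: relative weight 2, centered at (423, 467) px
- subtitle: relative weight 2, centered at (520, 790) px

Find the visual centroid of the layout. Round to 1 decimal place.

Total weight = 9 + 5 + 1 + 2 + 2 = 19.
Σw·x = 9·540 + 5·565 + 1·590 + 2·423 + 2·520 = 10161, so x̄ = 10161/19 ≈ 534.79.
Σw·y = 9·537 + 5·859 + 1·641 + 2·467 + 2·790 = 12283, so ȳ = 12283/19 ≈ 646.47.

(534.8, 646.5)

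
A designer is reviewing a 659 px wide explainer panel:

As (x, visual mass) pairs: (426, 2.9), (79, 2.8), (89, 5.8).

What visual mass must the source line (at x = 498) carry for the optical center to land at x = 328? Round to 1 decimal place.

Known weights sum to 2.9 + 2.8 + 5.8 = 11.5; their moment is 2.9·426 + 2.8·79 + 5.8·89 = 1972.8.
Set Σw·x/Σw = 328: (1972.8 + 498w) = 328·(11.5 + w).
Solving: w = (328·11.5 − 1972.8) / (498 − 328) = 1799.2 / 170 ≈ 10.58.

w ≈ 10.6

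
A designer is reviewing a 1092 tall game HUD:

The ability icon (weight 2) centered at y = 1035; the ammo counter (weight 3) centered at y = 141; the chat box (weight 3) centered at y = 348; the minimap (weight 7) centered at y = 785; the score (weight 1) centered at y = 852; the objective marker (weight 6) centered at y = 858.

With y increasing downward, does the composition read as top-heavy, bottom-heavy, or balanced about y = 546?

Weights sum to 2 + 3 + 3 + 7 + 1 + 6 = 22.
y: (2·1035 + 3·141 + 3·348 + 7·785 + 1·852 + 6·858) / 22 = 15032 / 22 ≈ 683.27
683.3 lies below (larger y than) the midline 546, so the layout is bottom-heavy.

bottom-heavy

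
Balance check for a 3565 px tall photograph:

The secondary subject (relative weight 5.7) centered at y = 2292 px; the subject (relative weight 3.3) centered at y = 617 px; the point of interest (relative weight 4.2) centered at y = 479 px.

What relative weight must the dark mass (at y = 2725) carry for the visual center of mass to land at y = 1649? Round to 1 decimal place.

w ≈ 4.3

Known weights sum to 5.7 + 3.3 + 4.2 = 13.2; their moment is 5.7·2292 + 3.3·617 + 4.2·479 = 17112.3.
For the centroid to hit 1649: (17112.3 + w·2725) / (13.2 + w) = 1649.
Rearranging, w·(2725 − 1649) = 1649·13.2 − 17112.3 = 4654.5, so w ≈ 4654.5/1076 = 4.33.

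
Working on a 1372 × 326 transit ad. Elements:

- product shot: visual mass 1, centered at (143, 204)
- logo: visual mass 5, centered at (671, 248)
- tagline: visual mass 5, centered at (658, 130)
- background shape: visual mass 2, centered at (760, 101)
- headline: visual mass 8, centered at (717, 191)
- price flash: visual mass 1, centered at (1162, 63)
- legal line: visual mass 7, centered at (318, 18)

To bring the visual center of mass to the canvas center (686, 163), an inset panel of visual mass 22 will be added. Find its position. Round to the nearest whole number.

New total weight: (1 + 5 + 5 + 2 + 8 + 1 + 7) + 22 = 51.
x: target moment 51×686 = 34986; current 1·143 + 5·671 + 5·658 + 2·760 + 8·717 + 1·1162 + 7·318 = 17432; the inset panel supplies 17554, so x = 17554/22 ≈ 797.91.
y: target moment 51×163 = 8313; current 1·204 + 5·248 + 5·130 + 2·101 + 8·191 + 1·63 + 7·18 = 4013; the inset panel supplies 4300, so y = 4300/22 ≈ 195.45.

(798, 195)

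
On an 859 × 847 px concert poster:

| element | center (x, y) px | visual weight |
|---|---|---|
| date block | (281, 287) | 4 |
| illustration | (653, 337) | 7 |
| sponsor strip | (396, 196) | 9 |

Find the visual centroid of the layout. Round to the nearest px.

(463, 264)

Weights sum to 4 + 7 + 9 = 20.
x-moment: 4·281 + 7·653 + 9·396 = 9259; centroid 9259/20 ≈ 462.95.
y-moment: 4·287 + 7·337 + 9·196 = 5271; centroid 5271/20 ≈ 263.55.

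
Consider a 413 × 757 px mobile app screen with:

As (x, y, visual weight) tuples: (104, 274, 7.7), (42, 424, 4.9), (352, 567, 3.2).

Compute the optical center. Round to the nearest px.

(135, 380)

Total weight = 7.7 + 4.9 + 3.2 = 15.8.
Σw·x = 7.7·104 + 4.9·42 + 3.2·352 = 2133.0, so x̄ = 2133.0/15.8 ≈ 135.00.
Σw·y = 7.7·274 + 4.9·424 + 3.2·567 = 6001.8, so ȳ = 6001.8/15.8 ≈ 379.86.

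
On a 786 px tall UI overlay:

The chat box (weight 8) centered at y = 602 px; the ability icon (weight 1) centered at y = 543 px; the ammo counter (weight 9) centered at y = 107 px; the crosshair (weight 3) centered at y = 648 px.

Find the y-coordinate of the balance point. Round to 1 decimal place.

Weights sum to 8 + 1 + 9 + 3 = 21.
y-moment: 8·602 + 1·543 + 9·107 + 3·648 = 8266; centroid 8266/21 ≈ 393.62.

y ≈ 393.6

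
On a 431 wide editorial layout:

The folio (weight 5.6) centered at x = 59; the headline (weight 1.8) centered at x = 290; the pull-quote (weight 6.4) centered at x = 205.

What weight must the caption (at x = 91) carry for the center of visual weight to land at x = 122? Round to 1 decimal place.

w ≈ 15.5

Existing Σw = 13.8 (5.6 + 1.8 + 6.4); existing moment 5.6·59 + 1.8·290 + 6.4·205 = 2164.4.
Balance at x = 122 requires (2164.4 + w·91) / (13.8 + w) = 122.
Rearranging, w·(91 − 122) = 122·13.8 − 2164.4 = -480.8, so w ≈ -480.8/-31 = 15.51.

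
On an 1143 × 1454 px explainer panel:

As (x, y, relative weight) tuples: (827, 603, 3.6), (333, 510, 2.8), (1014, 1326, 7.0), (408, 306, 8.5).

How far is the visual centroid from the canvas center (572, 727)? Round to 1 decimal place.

Total weight = 3.6 + 2.8 + 7.0 + 8.5 = 21.9.
x-moment: 3.6·827 + 2.8·333 + 7.0·1014 + 8.5·408 = 14475.6; centroid 14475.6/21.9 ≈ 660.99.
y-moment: 3.6·603 + 2.8·510 + 7.0·1326 + 8.5·306 = 15481.8; centroid 15481.8/21.9 ≈ 706.93.
Relative to (572, 727): Δ = (88.99, -20.07); |Δ| = √(88.99² + -20.07²) ≈ 91.22.

≈ 91.2 px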